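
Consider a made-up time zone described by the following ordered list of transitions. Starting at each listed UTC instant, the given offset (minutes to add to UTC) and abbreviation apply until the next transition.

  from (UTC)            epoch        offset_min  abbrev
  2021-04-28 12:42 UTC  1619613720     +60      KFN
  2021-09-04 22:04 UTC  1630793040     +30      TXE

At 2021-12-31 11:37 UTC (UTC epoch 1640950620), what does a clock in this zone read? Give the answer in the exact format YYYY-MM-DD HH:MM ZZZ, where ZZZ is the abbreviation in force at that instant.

2021-12-31 12:07 TXE

Query: 2021-12-31 11:37 UTC
Rule 2/2 (TXE, +00:30): 2021-09-04 22:04 UTC ≤ query < +∞
11·60 + 37 + 30 = 727 min
727 = 0·1440 + 727; 727 = 12·60 + 7 → 12:07, same day
→ 2021-12-31 12:07 TXE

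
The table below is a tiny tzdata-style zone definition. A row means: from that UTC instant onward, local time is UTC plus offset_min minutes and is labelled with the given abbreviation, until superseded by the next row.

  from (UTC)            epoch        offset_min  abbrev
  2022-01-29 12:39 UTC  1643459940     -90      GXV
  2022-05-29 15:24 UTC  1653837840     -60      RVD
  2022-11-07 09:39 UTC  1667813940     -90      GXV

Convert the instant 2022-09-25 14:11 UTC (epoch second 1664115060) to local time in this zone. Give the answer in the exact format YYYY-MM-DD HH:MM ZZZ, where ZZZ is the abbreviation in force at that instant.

2022-09-25 13:11 RVD

Query: 2022-09-25 14:11 UTC
Rule 2/3 (RVD, -01:00): 2022-05-29 15:24 UTC ≤ query < 2022-11-07 09:39 UTC
14·60 + 11 - 60 = 791 min
791 = 0·1440 + 791; 791 = 13·60 + 11 → 13:11, same day
→ 2022-09-25 13:11 RVD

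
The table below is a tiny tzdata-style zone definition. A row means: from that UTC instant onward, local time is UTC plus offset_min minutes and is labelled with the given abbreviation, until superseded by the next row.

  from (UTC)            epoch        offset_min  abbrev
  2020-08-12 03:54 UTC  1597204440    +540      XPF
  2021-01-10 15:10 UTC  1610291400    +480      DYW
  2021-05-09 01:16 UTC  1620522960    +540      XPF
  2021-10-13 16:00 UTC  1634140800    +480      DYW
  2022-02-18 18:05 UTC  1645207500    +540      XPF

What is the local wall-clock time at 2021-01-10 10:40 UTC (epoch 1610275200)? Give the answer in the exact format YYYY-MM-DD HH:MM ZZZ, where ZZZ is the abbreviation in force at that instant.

Query: 2021-01-10 10:40 UTC
Rule 1/5 (XPF, +09:00): 2020-08-12 03:54 UTC ≤ query < 2021-01-10 15:10 UTC
10·60 + 40 + 540 = 1180 min
1180 = 0·1440 + 1180; 1180 = 19·60 + 40 → 19:40, same day
→ 2021-01-10 19:40 XPF

2021-01-10 19:40 XPF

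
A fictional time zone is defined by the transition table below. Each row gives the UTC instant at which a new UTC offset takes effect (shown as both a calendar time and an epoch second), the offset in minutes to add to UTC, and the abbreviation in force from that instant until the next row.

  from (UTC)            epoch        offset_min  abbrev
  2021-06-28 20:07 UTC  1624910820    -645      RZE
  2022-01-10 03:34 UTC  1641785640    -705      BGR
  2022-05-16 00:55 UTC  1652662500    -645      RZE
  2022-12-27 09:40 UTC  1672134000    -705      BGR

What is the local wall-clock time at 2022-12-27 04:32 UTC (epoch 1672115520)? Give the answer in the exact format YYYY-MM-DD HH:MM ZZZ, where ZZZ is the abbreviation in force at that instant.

2022-12-26 17:47 RZE

Query: 2022-12-27 04:32 UTC
Rule 3/4 (RZE, -10:45): 2022-05-16 00:55 UTC ≤ query < 2022-12-27 09:40 UTC
4·60 + 32 - 645 = -373 min
-373 = -1·1440 + 1067; 1067 = 17·60 + 47 → 17:47, 2022-12-27 - 1 day = 2022-12-26
→ 2022-12-26 17:47 RZE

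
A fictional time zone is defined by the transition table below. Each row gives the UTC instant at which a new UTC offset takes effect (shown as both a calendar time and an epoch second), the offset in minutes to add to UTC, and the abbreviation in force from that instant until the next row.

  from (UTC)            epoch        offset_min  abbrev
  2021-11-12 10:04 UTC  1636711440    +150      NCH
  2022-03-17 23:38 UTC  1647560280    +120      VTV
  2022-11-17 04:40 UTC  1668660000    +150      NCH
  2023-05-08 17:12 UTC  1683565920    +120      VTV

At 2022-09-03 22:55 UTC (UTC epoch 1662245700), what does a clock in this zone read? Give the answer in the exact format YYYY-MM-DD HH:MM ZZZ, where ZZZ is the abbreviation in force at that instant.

2022-09-04 00:55 VTV

Query: 2022-09-03 22:55 UTC
Rule 2/4 (VTV, +02:00): 2022-03-17 23:38 UTC ≤ query < 2022-11-17 04:40 UTC
22·60 + 55 + 120 = 1495 min
1495 = 1·1440 + 55; 55 = 0·60 + 55 → 00:55, 2022-09-03 + 1 day = 2022-09-04
→ 2022-09-04 00:55 VTV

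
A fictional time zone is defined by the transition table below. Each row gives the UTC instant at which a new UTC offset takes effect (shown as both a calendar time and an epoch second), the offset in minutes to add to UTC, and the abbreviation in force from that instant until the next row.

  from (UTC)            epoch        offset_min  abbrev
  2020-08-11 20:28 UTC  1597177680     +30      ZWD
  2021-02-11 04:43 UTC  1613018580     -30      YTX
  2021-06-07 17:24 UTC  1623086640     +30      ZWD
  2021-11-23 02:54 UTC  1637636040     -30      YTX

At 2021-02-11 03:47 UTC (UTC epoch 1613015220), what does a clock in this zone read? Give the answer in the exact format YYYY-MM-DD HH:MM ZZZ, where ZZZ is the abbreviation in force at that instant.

Query: 2021-02-11 03:47 UTC
Rule 1/4 (ZWD, +00:30): 2020-08-11 20:28 UTC ≤ query < 2021-02-11 04:43 UTC
3·60 + 47 + 30 = 257 min
257 = 0·1440 + 257; 257 = 4·60 + 17 → 04:17, same day
→ 2021-02-11 04:17 ZWD

2021-02-11 04:17 ZWD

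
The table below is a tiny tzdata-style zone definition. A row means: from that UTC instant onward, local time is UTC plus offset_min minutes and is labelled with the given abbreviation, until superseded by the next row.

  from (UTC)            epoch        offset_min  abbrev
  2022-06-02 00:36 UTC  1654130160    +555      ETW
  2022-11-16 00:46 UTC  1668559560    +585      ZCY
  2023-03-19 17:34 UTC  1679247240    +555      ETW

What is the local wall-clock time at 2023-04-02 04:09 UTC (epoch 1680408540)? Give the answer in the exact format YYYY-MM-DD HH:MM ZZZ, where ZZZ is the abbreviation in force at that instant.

2023-04-02 13:24 ETW

Query: 2023-04-02 04:09 UTC
Rule 3/3 (ETW, +09:15): 2023-03-19 17:34 UTC ≤ query < +∞
4·60 + 9 + 555 = 804 min
804 = 0·1440 + 804; 804 = 13·60 + 24 → 13:24, same day
→ 2023-04-02 13:24 ETW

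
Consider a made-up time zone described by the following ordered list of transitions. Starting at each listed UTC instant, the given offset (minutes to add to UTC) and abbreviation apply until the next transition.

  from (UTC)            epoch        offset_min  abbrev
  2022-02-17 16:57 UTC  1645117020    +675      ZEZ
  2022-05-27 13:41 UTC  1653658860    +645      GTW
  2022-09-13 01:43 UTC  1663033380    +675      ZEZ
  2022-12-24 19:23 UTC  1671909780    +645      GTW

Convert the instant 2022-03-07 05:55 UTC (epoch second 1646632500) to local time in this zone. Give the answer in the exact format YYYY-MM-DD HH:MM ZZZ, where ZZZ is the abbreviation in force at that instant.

2022-03-07 17:10 ZEZ

Query: 2022-03-07 05:55 UTC
Rule 1/4 (ZEZ, +11:15): 2022-02-17 16:57 UTC ≤ query < 2022-05-27 13:41 UTC
5·60 + 55 + 675 = 1030 min
1030 = 0·1440 + 1030; 1030 = 17·60 + 10 → 17:10, same day
→ 2022-03-07 17:10 ZEZ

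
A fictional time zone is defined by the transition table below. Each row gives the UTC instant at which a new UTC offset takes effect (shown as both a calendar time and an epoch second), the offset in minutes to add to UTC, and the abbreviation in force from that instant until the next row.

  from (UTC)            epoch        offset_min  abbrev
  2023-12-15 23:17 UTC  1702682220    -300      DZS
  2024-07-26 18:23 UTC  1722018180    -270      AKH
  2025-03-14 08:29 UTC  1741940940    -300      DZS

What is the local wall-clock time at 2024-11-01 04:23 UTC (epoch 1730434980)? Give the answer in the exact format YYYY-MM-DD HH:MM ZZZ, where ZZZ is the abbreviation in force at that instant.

2024-10-31 23:53 AKH

Query: 2024-11-01 04:23 UTC
Rule 2/3 (AKH, -04:30): 2024-07-26 18:23 UTC ≤ query < 2025-03-14 08:29 UTC
4·60 + 23 - 270 = -7 min
-7 = -1·1440 + 1433; 1433 = 23·60 + 53 → 23:53, 2024-11-01 - 1 day = 2024-10-31
→ 2024-10-31 23:53 AKH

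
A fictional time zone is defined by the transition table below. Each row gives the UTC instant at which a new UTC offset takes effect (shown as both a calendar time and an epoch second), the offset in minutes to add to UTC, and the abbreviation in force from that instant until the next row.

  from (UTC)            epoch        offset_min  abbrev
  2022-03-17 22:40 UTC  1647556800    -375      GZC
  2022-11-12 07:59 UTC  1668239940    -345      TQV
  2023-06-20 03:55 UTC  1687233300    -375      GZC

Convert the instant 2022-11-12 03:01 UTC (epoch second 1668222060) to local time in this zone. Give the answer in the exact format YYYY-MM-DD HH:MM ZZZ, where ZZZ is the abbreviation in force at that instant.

2022-11-11 20:46 GZC

Query: 2022-11-12 03:01 UTC
Rule 1/3 (GZC, -06:15): 2022-03-17 22:40 UTC ≤ query < 2022-11-12 07:59 UTC
3·60 + 1 - 375 = -194 min
-194 = -1·1440 + 1246; 1246 = 20·60 + 46 → 20:46, 2022-11-12 - 1 day = 2022-11-11
→ 2022-11-11 20:46 GZC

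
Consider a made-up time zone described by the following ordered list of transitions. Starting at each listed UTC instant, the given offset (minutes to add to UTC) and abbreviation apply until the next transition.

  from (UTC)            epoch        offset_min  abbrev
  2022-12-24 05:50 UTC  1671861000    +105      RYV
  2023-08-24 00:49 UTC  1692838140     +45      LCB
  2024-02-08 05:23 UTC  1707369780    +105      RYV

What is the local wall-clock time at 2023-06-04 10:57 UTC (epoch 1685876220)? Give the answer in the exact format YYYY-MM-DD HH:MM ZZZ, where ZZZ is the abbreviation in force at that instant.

Query: 2023-06-04 10:57 UTC
Rule 1/3 (RYV, +01:45): 2022-12-24 05:50 UTC ≤ query < 2023-08-24 00:49 UTC
10·60 + 57 + 105 = 762 min
762 = 0·1440 + 762; 762 = 12·60 + 42 → 12:42, same day
→ 2023-06-04 12:42 RYV

2023-06-04 12:42 RYV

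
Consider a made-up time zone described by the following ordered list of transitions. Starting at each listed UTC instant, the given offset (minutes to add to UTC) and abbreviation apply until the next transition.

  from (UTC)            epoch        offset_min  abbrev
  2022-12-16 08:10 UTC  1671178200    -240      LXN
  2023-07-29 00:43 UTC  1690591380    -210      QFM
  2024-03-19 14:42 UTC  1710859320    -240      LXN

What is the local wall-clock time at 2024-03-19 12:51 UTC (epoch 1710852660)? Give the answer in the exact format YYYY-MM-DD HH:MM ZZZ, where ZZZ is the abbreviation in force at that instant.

Query: 2024-03-19 12:51 UTC
Rule 2/3 (QFM, -03:30): 2023-07-29 00:43 UTC ≤ query < 2024-03-19 14:42 UTC
12·60 + 51 - 210 = 561 min
561 = 0·1440 + 561; 561 = 9·60 + 21 → 09:21, same day
→ 2024-03-19 09:21 QFM

2024-03-19 09:21 QFM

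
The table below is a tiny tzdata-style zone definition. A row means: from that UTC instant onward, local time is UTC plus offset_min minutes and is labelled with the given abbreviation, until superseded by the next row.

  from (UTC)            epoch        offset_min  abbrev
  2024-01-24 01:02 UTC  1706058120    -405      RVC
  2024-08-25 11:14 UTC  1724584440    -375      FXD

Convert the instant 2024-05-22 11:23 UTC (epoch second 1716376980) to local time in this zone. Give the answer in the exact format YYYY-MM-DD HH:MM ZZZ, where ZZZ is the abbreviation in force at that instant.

2024-05-22 04:38 RVC

Query: 2024-05-22 11:23 UTC
Rule 1/2 (RVC, -06:45): 2024-01-24 01:02 UTC ≤ query < 2024-08-25 11:14 UTC
11·60 + 23 - 405 = 278 min
278 = 0·1440 + 278; 278 = 4·60 + 38 → 04:38, same day
→ 2024-05-22 04:38 RVC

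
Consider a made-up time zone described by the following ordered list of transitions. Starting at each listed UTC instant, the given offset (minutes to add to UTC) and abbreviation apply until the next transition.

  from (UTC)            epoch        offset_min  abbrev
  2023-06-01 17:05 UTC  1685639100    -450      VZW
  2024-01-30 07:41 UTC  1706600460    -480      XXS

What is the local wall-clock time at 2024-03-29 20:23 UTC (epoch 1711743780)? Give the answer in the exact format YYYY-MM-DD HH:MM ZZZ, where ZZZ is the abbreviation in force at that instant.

Query: 2024-03-29 20:23 UTC
Rule 2/2 (XXS, -08:00): 2024-01-30 07:41 UTC ≤ query < +∞
20·60 + 23 - 480 = 743 min
743 = 0·1440 + 743; 743 = 12·60 + 23 → 12:23, same day
→ 2024-03-29 12:23 XXS

2024-03-29 12:23 XXS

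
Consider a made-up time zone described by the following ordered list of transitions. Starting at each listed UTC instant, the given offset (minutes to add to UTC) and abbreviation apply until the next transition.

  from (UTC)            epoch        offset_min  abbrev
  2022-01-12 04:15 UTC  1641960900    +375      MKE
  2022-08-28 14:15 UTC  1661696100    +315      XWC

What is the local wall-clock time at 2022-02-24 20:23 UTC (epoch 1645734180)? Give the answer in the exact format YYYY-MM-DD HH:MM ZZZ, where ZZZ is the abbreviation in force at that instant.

2022-02-25 02:38 MKE

Query: 2022-02-24 20:23 UTC
Rule 1/2 (MKE, +06:15): 2022-01-12 04:15 UTC ≤ query < 2022-08-28 14:15 UTC
20·60 + 23 + 375 = 1598 min
1598 = 1·1440 + 158; 158 = 2·60 + 38 → 02:38, 2022-02-24 + 1 day = 2022-02-25
→ 2022-02-25 02:38 MKE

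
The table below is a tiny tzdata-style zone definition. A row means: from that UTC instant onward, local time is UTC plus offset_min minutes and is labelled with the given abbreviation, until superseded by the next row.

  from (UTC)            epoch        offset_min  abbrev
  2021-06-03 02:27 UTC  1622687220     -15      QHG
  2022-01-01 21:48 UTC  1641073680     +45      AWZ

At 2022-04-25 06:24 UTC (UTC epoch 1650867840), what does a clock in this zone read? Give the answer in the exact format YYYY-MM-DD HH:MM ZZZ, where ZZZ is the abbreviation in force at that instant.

2022-04-25 07:09 AWZ

Query: 2022-04-25 06:24 UTC
Rule 2/2 (AWZ, +00:45): 2022-01-01 21:48 UTC ≤ query < +∞
6·60 + 24 + 45 = 429 min
429 = 0·1440 + 429; 429 = 7·60 + 9 → 07:09, same day
→ 2022-04-25 07:09 AWZ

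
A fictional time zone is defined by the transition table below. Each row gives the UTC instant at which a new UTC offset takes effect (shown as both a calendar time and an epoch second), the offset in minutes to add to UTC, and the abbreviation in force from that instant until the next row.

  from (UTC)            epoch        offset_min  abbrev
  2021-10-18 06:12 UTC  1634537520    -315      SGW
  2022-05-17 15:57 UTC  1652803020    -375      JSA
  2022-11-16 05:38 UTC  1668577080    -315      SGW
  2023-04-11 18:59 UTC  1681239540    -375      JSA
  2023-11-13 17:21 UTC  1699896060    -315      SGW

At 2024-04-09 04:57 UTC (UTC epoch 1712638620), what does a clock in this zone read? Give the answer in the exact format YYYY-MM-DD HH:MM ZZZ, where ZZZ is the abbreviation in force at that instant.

2024-04-08 23:42 SGW

Query: 2024-04-09 04:57 UTC
Rule 5/5 (SGW, -05:15): 2023-11-13 17:21 UTC ≤ query < +∞
4·60 + 57 - 315 = -18 min
-18 = -1·1440 + 1422; 1422 = 23·60 + 42 → 23:42, 2024-04-09 - 1 day = 2024-04-08
→ 2024-04-08 23:42 SGW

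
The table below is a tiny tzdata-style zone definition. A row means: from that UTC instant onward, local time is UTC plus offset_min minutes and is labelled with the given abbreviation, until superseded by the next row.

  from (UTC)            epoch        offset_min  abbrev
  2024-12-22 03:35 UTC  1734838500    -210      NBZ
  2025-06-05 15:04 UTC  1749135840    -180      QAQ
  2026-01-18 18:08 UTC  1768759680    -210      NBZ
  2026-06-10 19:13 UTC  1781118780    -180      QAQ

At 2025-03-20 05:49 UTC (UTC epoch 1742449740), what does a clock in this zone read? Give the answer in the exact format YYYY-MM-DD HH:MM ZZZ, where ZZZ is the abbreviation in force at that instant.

Query: 2025-03-20 05:49 UTC
Rule 1/4 (NBZ, -03:30): 2024-12-22 03:35 UTC ≤ query < 2025-06-05 15:04 UTC
5·60 + 49 - 210 = 139 min
139 = 0·1440 + 139; 139 = 2·60 + 19 → 02:19, same day
→ 2025-03-20 02:19 NBZ

2025-03-20 02:19 NBZ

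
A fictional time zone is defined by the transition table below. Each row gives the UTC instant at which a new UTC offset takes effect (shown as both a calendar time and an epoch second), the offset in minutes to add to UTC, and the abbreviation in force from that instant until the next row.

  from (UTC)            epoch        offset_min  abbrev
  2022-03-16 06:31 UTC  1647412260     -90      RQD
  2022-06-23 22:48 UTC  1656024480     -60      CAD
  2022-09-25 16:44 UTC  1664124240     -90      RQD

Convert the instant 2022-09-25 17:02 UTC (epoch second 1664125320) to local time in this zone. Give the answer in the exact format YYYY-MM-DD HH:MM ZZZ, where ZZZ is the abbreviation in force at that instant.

2022-09-25 15:32 RQD

Query: 2022-09-25 17:02 UTC
Rule 3/3 (RQD, -01:30): 2022-09-25 16:44 UTC ≤ query < +∞
17·60 + 2 - 90 = 932 min
932 = 0·1440 + 932; 932 = 15·60 + 32 → 15:32, same day
→ 2022-09-25 15:32 RQD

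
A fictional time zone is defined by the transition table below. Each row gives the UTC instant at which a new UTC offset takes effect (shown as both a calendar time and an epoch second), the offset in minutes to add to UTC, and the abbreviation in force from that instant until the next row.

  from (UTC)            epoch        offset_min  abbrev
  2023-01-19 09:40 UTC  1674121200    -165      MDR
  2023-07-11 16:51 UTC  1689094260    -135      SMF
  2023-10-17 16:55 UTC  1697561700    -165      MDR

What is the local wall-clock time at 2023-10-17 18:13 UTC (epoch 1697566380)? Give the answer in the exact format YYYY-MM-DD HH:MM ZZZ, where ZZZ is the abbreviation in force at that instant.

2023-10-17 15:28 MDR

Query: 2023-10-17 18:13 UTC
Rule 3/3 (MDR, -02:45): 2023-10-17 16:55 UTC ≤ query < +∞
18·60 + 13 - 165 = 928 min
928 = 0·1440 + 928; 928 = 15·60 + 28 → 15:28, same day
→ 2023-10-17 15:28 MDR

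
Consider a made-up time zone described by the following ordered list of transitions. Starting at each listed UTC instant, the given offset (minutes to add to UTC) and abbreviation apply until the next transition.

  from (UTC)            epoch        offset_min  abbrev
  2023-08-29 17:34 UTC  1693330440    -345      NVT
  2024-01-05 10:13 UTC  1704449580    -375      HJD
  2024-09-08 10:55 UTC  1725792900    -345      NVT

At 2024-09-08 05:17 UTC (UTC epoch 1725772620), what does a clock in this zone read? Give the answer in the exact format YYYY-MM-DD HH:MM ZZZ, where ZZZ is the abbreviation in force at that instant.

Query: 2024-09-08 05:17 UTC
Rule 2/3 (HJD, -06:15): 2024-01-05 10:13 UTC ≤ query < 2024-09-08 10:55 UTC
5·60 + 17 - 375 = -58 min
-58 = -1·1440 + 1382; 1382 = 23·60 + 2 → 23:02, 2024-09-08 - 1 day = 2024-09-07
→ 2024-09-07 23:02 HJD

2024-09-07 23:02 HJD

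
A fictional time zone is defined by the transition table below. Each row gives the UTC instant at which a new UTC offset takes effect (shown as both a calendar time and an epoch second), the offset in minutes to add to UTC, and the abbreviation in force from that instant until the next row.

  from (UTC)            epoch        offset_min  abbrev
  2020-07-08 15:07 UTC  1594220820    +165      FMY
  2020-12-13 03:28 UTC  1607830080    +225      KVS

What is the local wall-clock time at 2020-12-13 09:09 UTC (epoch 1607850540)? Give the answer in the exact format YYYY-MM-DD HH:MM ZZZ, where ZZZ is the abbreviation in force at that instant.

Query: 2020-12-13 09:09 UTC
Rule 2/2 (KVS, +03:45): 2020-12-13 03:28 UTC ≤ query < +∞
9·60 + 9 + 225 = 774 min
774 = 0·1440 + 774; 774 = 12·60 + 54 → 12:54, same day
→ 2020-12-13 12:54 KVS

2020-12-13 12:54 KVS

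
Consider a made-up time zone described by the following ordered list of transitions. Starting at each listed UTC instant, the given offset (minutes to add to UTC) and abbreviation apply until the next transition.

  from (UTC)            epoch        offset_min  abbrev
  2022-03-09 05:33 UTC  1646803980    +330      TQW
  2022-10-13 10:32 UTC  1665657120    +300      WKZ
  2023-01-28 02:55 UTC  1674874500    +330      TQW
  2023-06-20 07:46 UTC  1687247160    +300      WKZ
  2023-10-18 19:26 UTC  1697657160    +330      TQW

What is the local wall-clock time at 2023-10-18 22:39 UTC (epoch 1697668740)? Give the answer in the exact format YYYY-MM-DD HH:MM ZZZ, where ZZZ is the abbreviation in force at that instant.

Query: 2023-10-18 22:39 UTC
Rule 5/5 (TQW, +05:30): 2023-10-18 19:26 UTC ≤ query < +∞
22·60 + 39 + 330 = 1689 min
1689 = 1·1440 + 249; 249 = 4·60 + 9 → 04:09, 2023-10-18 + 1 day = 2023-10-19
→ 2023-10-19 04:09 TQW

2023-10-19 04:09 TQW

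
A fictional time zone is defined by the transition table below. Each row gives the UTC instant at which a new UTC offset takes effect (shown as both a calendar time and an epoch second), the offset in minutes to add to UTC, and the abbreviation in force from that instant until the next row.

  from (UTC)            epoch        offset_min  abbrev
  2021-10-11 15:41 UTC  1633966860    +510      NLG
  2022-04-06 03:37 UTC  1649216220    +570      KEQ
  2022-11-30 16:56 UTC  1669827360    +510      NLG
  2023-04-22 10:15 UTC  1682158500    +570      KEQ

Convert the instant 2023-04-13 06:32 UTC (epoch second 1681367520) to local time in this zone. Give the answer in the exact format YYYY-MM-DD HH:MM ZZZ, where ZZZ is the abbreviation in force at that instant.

2023-04-13 15:02 NLG

Query: 2023-04-13 06:32 UTC
Rule 3/4 (NLG, +08:30): 2022-11-30 16:56 UTC ≤ query < 2023-04-22 10:15 UTC
6·60 + 32 + 510 = 902 min
902 = 0·1440 + 902; 902 = 15·60 + 2 → 15:02, same day
→ 2023-04-13 15:02 NLG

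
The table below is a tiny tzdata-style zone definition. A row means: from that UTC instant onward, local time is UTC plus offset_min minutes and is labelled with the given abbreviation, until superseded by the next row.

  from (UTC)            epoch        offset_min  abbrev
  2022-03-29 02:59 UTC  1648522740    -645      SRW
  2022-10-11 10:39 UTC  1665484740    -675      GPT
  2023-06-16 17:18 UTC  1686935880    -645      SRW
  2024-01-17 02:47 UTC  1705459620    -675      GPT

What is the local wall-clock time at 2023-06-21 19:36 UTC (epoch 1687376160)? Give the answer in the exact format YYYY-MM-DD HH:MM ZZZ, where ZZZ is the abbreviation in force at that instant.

2023-06-21 08:51 SRW

Query: 2023-06-21 19:36 UTC
Rule 3/4 (SRW, -10:45): 2023-06-16 17:18 UTC ≤ query < 2024-01-17 02:47 UTC
19·60 + 36 - 645 = 531 min
531 = 0·1440 + 531; 531 = 8·60 + 51 → 08:51, same day
→ 2023-06-21 08:51 SRW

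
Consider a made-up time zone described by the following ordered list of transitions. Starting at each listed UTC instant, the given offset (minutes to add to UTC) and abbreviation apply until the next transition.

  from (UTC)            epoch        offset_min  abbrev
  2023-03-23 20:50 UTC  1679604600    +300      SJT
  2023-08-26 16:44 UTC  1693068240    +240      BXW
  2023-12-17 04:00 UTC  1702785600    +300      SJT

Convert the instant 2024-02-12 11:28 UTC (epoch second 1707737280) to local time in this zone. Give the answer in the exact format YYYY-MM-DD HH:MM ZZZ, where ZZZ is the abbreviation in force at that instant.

2024-02-12 16:28 SJT

Query: 2024-02-12 11:28 UTC
Rule 3/3 (SJT, +05:00): 2023-12-17 04:00 UTC ≤ query < +∞
11·60 + 28 + 300 = 988 min
988 = 0·1440 + 988; 988 = 16·60 + 28 → 16:28, same day
→ 2024-02-12 16:28 SJT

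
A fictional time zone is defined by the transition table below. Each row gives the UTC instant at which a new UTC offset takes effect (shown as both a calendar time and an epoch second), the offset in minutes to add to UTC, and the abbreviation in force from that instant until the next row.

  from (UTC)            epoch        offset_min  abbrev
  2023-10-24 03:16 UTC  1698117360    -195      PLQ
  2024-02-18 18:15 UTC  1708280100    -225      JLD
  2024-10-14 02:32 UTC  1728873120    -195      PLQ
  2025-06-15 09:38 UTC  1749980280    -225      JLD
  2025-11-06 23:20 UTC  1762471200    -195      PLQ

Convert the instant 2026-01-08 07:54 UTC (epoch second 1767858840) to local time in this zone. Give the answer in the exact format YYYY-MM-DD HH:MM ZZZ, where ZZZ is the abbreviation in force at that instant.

Query: 2026-01-08 07:54 UTC
Rule 5/5 (PLQ, -03:15): 2025-11-06 23:20 UTC ≤ query < +∞
7·60 + 54 - 195 = 279 min
279 = 0·1440 + 279; 279 = 4·60 + 39 → 04:39, same day
→ 2026-01-08 04:39 PLQ

2026-01-08 04:39 PLQ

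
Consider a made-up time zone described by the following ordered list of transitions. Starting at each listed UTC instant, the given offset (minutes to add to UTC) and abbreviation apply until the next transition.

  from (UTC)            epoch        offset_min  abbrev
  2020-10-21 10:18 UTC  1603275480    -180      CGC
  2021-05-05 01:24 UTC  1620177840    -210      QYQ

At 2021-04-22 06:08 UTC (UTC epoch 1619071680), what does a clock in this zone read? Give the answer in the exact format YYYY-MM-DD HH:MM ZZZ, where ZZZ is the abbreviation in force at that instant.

2021-04-22 03:08 CGC

Query: 2021-04-22 06:08 UTC
Rule 1/2 (CGC, -03:00): 2020-10-21 10:18 UTC ≤ query < 2021-05-05 01:24 UTC
6·60 + 8 - 180 = 188 min
188 = 0·1440 + 188; 188 = 3·60 + 8 → 03:08, same day
→ 2021-04-22 03:08 CGC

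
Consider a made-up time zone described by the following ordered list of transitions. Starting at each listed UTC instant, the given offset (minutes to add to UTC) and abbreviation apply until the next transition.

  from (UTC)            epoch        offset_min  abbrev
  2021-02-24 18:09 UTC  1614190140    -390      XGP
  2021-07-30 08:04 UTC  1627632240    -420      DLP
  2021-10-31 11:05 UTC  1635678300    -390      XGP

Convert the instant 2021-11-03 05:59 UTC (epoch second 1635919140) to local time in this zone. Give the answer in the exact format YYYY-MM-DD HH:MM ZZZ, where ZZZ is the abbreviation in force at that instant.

Query: 2021-11-03 05:59 UTC
Rule 3/3 (XGP, -06:30): 2021-10-31 11:05 UTC ≤ query < +∞
5·60 + 59 - 390 = -31 min
-31 = -1·1440 + 1409; 1409 = 23·60 + 29 → 23:29, 2021-11-03 - 1 day = 2021-11-02
→ 2021-11-02 23:29 XGP

2021-11-02 23:29 XGP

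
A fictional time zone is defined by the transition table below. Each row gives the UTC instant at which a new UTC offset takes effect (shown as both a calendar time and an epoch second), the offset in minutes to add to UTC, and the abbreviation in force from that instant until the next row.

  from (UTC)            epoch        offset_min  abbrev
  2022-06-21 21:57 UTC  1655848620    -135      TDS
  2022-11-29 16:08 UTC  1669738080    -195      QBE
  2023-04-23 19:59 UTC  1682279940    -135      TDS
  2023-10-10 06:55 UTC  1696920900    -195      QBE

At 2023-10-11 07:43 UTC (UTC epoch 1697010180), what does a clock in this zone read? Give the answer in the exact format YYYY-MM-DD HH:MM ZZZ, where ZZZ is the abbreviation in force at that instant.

Query: 2023-10-11 07:43 UTC
Rule 4/4 (QBE, -03:15): 2023-10-10 06:55 UTC ≤ query < +∞
7·60 + 43 - 195 = 268 min
268 = 0·1440 + 268; 268 = 4·60 + 28 → 04:28, same day
→ 2023-10-11 04:28 QBE

2023-10-11 04:28 QBE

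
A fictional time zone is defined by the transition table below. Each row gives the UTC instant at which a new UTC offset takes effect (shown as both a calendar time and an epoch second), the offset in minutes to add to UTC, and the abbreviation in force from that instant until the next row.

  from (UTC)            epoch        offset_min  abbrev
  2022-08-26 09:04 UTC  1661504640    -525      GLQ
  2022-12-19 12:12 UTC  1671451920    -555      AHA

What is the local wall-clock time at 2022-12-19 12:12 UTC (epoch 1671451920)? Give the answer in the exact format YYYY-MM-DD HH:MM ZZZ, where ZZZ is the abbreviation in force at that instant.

2022-12-19 02:57 AHA

Query: 2022-12-19 12:12 UTC
Rule 2/2 (AHA, -09:15): 2022-12-19 12:12 UTC ≤ query < +∞
12·60 + 12 - 555 = 177 min
177 = 0·1440 + 177; 177 = 2·60 + 57 → 02:57, same day
→ 2022-12-19 02:57 AHA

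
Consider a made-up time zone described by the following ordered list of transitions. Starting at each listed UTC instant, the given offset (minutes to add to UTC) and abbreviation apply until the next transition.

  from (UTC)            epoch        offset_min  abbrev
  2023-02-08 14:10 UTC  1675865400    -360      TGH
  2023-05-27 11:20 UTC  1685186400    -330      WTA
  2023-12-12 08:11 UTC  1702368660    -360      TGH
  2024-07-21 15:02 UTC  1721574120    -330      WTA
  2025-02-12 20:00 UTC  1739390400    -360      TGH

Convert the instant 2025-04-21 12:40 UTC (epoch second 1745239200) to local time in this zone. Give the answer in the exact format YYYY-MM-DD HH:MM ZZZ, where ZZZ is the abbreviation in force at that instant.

2025-04-21 06:40 TGH

Query: 2025-04-21 12:40 UTC
Rule 5/5 (TGH, -06:00): 2025-02-12 20:00 UTC ≤ query < +∞
12·60 + 40 - 360 = 400 min
400 = 0·1440 + 400; 400 = 6·60 + 40 → 06:40, same day
→ 2025-04-21 06:40 TGH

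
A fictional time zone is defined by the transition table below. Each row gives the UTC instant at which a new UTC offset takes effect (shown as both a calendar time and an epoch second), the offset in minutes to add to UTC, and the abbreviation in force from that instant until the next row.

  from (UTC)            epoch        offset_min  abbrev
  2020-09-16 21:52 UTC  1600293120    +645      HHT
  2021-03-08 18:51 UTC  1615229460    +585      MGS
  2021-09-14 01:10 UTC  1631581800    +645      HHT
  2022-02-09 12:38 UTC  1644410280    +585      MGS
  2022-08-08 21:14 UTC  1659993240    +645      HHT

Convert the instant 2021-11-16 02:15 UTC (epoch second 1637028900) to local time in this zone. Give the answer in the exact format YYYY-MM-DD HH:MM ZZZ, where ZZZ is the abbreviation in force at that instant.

Query: 2021-11-16 02:15 UTC
Rule 3/5 (HHT, +10:45): 2021-09-14 01:10 UTC ≤ query < 2022-02-09 12:38 UTC
2·60 + 15 + 645 = 780 min
780 = 0·1440 + 780; 780 = 13·60 + 0 → 13:00, same day
→ 2021-11-16 13:00 HHT

2021-11-16 13:00 HHT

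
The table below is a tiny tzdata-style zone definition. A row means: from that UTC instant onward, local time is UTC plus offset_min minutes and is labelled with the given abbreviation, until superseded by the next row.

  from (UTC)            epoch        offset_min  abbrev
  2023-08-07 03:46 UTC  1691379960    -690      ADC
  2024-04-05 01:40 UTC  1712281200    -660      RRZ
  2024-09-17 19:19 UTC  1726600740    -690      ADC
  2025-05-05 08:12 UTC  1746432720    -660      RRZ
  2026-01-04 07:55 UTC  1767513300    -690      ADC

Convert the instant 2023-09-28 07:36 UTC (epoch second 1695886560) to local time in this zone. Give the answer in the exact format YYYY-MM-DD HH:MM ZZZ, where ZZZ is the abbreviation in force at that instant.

2023-09-27 20:06 ADC

Query: 2023-09-28 07:36 UTC
Rule 1/5 (ADC, -11:30): 2023-08-07 03:46 UTC ≤ query < 2024-04-05 01:40 UTC
7·60 + 36 - 690 = -234 min
-234 = -1·1440 + 1206; 1206 = 20·60 + 6 → 20:06, 2023-09-28 - 1 day = 2023-09-27
→ 2023-09-27 20:06 ADC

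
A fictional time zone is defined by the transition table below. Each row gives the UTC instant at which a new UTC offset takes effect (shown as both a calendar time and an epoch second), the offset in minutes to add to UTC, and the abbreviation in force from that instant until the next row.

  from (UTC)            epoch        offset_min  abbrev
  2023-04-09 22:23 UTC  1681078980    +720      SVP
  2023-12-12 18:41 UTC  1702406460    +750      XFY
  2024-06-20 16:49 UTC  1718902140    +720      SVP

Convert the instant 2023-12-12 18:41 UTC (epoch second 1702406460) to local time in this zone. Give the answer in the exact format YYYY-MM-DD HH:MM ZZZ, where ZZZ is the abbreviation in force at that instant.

2023-12-13 07:11 XFY

Query: 2023-12-12 18:41 UTC
Rule 2/3 (XFY, +12:30): 2023-12-12 18:41 UTC ≤ query < 2024-06-20 16:49 UTC
18·60 + 41 + 750 = 1871 min
1871 = 1·1440 + 431; 431 = 7·60 + 11 → 07:11, 2023-12-12 + 1 day = 2023-12-13
→ 2023-12-13 07:11 XFY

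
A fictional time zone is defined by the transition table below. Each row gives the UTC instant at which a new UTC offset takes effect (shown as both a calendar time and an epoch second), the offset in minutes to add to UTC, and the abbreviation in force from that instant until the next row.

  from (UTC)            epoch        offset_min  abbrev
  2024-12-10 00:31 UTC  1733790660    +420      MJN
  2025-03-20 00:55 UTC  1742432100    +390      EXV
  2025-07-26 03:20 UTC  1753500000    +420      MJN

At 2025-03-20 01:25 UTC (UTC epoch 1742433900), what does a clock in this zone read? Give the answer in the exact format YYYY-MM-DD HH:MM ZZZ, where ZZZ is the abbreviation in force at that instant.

2025-03-20 07:55 EXV

Query: 2025-03-20 01:25 UTC
Rule 2/3 (EXV, +06:30): 2025-03-20 00:55 UTC ≤ query < 2025-07-26 03:20 UTC
1·60 + 25 + 390 = 475 min
475 = 0·1440 + 475; 475 = 7·60 + 55 → 07:55, same day
→ 2025-03-20 07:55 EXV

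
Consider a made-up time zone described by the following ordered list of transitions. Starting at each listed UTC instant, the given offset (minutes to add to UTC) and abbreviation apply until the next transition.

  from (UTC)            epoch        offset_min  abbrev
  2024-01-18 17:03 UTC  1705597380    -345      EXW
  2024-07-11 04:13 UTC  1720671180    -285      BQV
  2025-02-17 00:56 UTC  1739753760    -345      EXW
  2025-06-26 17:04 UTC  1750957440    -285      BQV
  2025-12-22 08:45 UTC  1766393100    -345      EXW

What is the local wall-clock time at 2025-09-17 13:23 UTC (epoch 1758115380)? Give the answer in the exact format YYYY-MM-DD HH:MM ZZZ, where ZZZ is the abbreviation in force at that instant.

2025-09-17 08:38 BQV

Query: 2025-09-17 13:23 UTC
Rule 4/5 (BQV, -04:45): 2025-06-26 17:04 UTC ≤ query < 2025-12-22 08:45 UTC
13·60 + 23 - 285 = 518 min
518 = 0·1440 + 518; 518 = 8·60 + 38 → 08:38, same day
→ 2025-09-17 08:38 BQV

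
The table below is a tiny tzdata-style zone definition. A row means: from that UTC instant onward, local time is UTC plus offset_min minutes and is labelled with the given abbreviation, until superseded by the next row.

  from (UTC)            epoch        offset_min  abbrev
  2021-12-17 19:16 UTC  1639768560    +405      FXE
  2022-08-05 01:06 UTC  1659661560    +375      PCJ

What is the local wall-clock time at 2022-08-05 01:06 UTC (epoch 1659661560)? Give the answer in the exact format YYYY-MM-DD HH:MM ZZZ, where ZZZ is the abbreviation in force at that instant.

2022-08-05 07:21 PCJ

Query: 2022-08-05 01:06 UTC
Rule 2/2 (PCJ, +06:15): 2022-08-05 01:06 UTC ≤ query < +∞
1·60 + 6 + 375 = 441 min
441 = 0·1440 + 441; 441 = 7·60 + 21 → 07:21, same day
→ 2022-08-05 07:21 PCJ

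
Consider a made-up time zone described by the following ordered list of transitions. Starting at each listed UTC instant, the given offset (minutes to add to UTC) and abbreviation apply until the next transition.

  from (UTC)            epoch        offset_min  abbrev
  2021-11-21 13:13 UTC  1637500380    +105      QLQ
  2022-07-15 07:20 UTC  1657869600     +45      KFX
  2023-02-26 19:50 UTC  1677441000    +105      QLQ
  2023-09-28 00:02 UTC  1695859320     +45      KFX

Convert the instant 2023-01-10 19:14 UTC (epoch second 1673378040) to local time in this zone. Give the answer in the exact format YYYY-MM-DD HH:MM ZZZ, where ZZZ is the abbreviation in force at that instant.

2023-01-10 19:59 KFX

Query: 2023-01-10 19:14 UTC
Rule 2/4 (KFX, +00:45): 2022-07-15 07:20 UTC ≤ query < 2023-02-26 19:50 UTC
19·60 + 14 + 45 = 1199 min
1199 = 0·1440 + 1199; 1199 = 19·60 + 59 → 19:59, same day
→ 2023-01-10 19:59 KFX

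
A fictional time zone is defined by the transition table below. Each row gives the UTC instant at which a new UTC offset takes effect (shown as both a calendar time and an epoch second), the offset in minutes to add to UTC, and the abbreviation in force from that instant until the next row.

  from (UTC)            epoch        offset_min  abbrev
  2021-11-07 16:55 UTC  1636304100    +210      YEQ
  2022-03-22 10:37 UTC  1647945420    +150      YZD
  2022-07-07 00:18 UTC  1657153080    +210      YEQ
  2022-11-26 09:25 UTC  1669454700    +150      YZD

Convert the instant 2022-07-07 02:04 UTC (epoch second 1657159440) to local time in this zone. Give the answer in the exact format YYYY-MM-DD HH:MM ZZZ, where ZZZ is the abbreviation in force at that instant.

Query: 2022-07-07 02:04 UTC
Rule 3/4 (YEQ, +03:30): 2022-07-07 00:18 UTC ≤ query < 2022-11-26 09:25 UTC
2·60 + 4 + 210 = 334 min
334 = 0·1440 + 334; 334 = 5·60 + 34 → 05:34, same day
→ 2022-07-07 05:34 YEQ

2022-07-07 05:34 YEQ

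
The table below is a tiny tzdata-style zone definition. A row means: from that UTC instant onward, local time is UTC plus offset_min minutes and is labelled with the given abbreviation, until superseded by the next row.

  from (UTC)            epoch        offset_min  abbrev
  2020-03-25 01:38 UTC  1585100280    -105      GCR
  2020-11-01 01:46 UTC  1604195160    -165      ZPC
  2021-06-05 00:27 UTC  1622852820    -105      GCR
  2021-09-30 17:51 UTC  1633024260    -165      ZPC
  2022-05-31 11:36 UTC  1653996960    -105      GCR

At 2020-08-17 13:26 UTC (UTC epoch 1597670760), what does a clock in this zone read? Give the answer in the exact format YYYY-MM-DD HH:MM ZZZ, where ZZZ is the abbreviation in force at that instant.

2020-08-17 11:41 GCR

Query: 2020-08-17 13:26 UTC
Rule 1/5 (GCR, -01:45): 2020-03-25 01:38 UTC ≤ query < 2020-11-01 01:46 UTC
13·60 + 26 - 105 = 701 min
701 = 0·1440 + 701; 701 = 11·60 + 41 → 11:41, same day
→ 2020-08-17 11:41 GCR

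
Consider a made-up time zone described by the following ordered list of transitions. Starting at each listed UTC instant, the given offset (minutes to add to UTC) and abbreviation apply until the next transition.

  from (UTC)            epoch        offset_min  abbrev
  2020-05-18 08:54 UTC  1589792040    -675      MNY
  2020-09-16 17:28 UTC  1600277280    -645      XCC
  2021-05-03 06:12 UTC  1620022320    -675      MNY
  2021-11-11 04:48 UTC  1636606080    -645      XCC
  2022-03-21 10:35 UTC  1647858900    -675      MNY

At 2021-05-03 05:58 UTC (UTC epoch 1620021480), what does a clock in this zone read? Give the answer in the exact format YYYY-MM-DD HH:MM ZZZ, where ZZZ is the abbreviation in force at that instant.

2021-05-02 19:13 XCC

Query: 2021-05-03 05:58 UTC
Rule 2/5 (XCC, -10:45): 2020-09-16 17:28 UTC ≤ query < 2021-05-03 06:12 UTC
5·60 + 58 - 645 = -287 min
-287 = -1·1440 + 1153; 1153 = 19·60 + 13 → 19:13, 2021-05-03 - 1 day = 2021-05-02
→ 2021-05-02 19:13 XCC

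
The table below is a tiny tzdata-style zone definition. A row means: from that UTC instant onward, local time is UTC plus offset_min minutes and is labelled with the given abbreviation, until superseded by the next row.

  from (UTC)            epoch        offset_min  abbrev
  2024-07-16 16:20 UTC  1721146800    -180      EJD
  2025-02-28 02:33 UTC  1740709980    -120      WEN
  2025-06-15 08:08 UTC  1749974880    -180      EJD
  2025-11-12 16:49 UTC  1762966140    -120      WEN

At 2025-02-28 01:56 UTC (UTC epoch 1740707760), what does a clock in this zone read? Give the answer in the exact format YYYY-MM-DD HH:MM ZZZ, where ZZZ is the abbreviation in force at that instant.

Query: 2025-02-28 01:56 UTC
Rule 1/4 (EJD, -03:00): 2024-07-16 16:20 UTC ≤ query < 2025-02-28 02:33 UTC
1·60 + 56 - 180 = -64 min
-64 = -1·1440 + 1376; 1376 = 22·60 + 56 → 22:56, 2025-02-28 - 1 day = 2025-02-27
→ 2025-02-27 22:56 EJD

2025-02-27 22:56 EJD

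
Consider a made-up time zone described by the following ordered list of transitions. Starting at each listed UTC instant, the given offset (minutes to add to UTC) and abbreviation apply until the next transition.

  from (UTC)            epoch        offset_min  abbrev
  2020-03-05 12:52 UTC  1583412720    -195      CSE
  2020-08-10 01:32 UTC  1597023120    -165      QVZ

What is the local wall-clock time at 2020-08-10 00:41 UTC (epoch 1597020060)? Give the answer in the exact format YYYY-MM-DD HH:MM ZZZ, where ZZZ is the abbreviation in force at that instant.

2020-08-09 21:26 CSE

Query: 2020-08-10 00:41 UTC
Rule 1/2 (CSE, -03:15): 2020-03-05 12:52 UTC ≤ query < 2020-08-10 01:32 UTC
0·60 + 41 - 195 = -154 min
-154 = -1·1440 + 1286; 1286 = 21·60 + 26 → 21:26, 2020-08-10 - 1 day = 2020-08-09
→ 2020-08-09 21:26 CSE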